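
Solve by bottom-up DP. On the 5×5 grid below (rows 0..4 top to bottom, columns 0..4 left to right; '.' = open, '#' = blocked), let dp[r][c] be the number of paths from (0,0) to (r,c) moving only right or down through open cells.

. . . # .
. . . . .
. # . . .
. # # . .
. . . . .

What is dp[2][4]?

9

r\c   0   1   2   3   4
  0   1   1   1   0   0
  1   1   2   3   3   3
  2   1   0   3   6   9
  3   1   0   0   6  15
  4   1   1   1   7  22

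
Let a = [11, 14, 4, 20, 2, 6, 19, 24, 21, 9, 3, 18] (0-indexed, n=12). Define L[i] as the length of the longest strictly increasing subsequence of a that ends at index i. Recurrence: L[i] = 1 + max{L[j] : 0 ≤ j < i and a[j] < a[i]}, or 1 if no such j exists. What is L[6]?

3

   i    0    1    2    3    4    5    6    7    8    9   10   11
a[i]   11   14    4   20    2    6   19   24   21    9    3   18
L[i]    1    2    1    3    1    2    3    4    4    3    2    4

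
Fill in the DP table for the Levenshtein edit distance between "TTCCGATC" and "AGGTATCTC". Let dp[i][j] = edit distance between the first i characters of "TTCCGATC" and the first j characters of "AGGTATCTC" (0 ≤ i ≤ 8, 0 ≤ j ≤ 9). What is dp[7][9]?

8

   ''  A  G  G  T  A  T  C  T  C
''  0  1  2  3  4  5  6  7  8  9
 T  1  1  2  3  3  4  5  6  7  8
 T  2  2  2  3  3  4  4  5  6  7
 C  3  3  3  3  4  4  5  4  5  6
 C  4  4  4  4  4  5  5  5  5  5
 G  5  5  4  4  5  5  6  6  6  6
 A  6  5  5  5  5  5  6  7  7  7
 T  7  6  6  6  5  6  5  6  7  8
 C  8  7  7  7  6  6  6  5  6  7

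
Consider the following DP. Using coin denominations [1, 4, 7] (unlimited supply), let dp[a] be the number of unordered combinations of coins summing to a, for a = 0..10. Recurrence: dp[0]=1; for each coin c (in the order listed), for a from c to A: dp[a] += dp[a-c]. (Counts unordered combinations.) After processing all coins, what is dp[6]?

2

after  coin     0     1     2     3     4     5     6     7     8     9    10
          1     1     1     1     1     1     1     1     1     1     1     1
          4     1     1     1     1     2     2     2     2     3     3     3
          7     1     1     1     1     2     2     2     3     4     4     4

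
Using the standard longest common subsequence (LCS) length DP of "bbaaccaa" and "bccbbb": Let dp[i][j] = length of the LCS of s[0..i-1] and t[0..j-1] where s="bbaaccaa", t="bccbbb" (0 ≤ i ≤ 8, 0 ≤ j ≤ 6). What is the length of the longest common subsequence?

3

   ''  b  c  c  b  b  b
''  0  0  0  0  0  0  0
 b  0  1  1  1  1  1  1
 b  0  1  1  1  2  2  2
 a  0  1  1  1  2  2  2
 a  0  1  1  1  2  2  2
 c  0  1  2  2  2  2  2
 c  0  1  2  3  3  3  3
 a  0  1  2  3  3  3  3
 a  0  1  2  3  3  3  3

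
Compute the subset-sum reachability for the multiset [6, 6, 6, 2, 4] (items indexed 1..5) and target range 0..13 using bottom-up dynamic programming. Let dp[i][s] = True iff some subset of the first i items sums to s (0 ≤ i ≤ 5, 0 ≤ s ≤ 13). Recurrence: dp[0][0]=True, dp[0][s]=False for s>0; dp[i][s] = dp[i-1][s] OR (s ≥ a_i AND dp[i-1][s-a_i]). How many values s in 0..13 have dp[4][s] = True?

i\s   0   1   2   3   4   5   6   7   8   9  10  11  12  13
  0   T   F   F   F   F   F   F   F   F   F   F   F   F   F
  1   T   F   F   F   F   F   T   F   F   F   F   F   F   F
  2   T   F   F   F   F   F   T   F   F   F   F   F   T   F
  3   T   F   F   F   F   F   T   F   F   F   F   F   T   F
  4   T   F   T   F   F   F   T   F   T   F   F   F   T   F
  5   T   F   T   F   T   F   T   F   T   F   T   F   T   F

5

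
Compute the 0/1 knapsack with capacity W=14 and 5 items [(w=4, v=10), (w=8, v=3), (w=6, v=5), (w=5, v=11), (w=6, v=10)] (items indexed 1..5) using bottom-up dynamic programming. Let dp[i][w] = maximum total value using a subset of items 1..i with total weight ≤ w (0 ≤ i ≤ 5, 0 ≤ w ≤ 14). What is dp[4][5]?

11

i\w   0   1   2   3   4   5   6   7   8   9  10  11  12  13  14
  0   0   0   0   0   0   0   0   0   0   0   0   0   0   0   0
  1   0   0   0   0  10  10  10  10  10  10  10  10  10  10  10
  2   0   0   0   0  10  10  10  10  10  10  10  10  13  13  13
  3   0   0   0   0  10  10  10  10  10  10  15  15  15  15  15
  4   0   0   0   0  10  11  11  11  11  21  21  21  21  21  21
  5   0   0   0   0  10  11  11  11  11  21  21  21  21  21  21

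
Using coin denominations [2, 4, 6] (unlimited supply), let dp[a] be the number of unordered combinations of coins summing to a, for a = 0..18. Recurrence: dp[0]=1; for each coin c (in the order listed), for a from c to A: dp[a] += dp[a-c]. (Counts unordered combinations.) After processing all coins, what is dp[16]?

10

after  coin     0     1     2     3     4     5     6     7     8     9    10    11    12    13    14    15    16    17    18
          2     1     0     1     0     1     0     1     0     1     0     1     0     1     0     1     0     1     0     1
          4     1     0     1     0     2     0     2     0     3     0     3     0     4     0     4     0     5     0     5
          6     1     0     1     0     2     0     3     0     4     0     5     0     7     0     8     0    10     0    12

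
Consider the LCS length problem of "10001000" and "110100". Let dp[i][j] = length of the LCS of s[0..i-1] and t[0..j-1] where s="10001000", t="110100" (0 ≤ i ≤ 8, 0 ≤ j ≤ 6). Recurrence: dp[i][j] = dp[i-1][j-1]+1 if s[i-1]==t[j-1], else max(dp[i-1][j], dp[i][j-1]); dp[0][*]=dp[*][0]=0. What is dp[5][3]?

2

   ''  1  1  0  1  0  0
''  0  0  0  0  0  0  0
 1  0  1  1  1  1  1  1
 0  0  1  1  2  2  2  2
 0  0  1  1  2  2  3  3
 0  0  1  1  2  2  3  4
 1  0  1  2  2  3  3  4
 0  0  1  2  3  3  4  4
 0  0  1  2  3  3  4  5
 0  0  1  2  3  3  4  5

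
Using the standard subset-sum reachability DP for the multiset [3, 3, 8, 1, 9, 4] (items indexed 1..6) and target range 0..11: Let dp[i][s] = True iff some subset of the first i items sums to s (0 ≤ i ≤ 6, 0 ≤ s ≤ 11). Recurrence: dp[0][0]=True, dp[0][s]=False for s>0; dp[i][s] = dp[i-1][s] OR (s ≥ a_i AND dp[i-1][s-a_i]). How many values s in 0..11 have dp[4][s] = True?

9

i\s   0   1   2   3   4   5   6   7   8   9  10  11
  0   T   F   F   F   F   F   F   F   F   F   F   F
  1   T   F   F   T   F   F   F   F   F   F   F   F
  2   T   F   F   T   F   F   T   F   F   F   F   F
  3   T   F   F   T   F   F   T   F   T   F   F   T
  4   T   T   F   T   T   F   T   T   T   T   F   T
  5   T   T   F   T   T   F   T   T   T   T   T   T
  6   T   T   F   T   T   T   T   T   T   T   T   T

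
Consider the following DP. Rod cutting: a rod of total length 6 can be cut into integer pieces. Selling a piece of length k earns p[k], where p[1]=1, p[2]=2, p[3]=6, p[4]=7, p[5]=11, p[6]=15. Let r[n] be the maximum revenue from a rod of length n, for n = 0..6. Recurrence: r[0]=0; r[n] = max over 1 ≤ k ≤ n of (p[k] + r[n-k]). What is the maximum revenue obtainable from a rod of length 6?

   n    0    1    2    3    4    5    6
r[n]    0    1    2    6    7   11   15

15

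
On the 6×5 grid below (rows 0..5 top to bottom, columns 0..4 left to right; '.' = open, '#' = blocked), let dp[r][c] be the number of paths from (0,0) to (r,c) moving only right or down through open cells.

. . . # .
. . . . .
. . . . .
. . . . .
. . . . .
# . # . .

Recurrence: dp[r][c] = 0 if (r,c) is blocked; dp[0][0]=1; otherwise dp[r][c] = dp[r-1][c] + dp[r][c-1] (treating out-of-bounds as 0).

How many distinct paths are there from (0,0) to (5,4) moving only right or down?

r\c   0   1   2   3   4
  0   1   1   1   0   0
  1   1   2   3   3   3
  2   1   3   6   9  12
  3   1   4  10  19  31
  4   1   5  15  34  65
  5   0   5   0  34  99

99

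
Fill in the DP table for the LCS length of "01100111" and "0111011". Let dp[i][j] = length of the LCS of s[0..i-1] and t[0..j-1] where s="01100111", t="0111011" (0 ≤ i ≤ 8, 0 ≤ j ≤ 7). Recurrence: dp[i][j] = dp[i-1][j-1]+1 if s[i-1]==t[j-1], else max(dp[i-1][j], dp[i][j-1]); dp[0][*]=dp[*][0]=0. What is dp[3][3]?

   ''  0  1  1  1  0  1  1
''  0  0  0  0  0  0  0  0
 0  0  1  1  1  1  1  1  1
 1  0  1  2  2  2  2  2  2
 1  0  1  2  3  3  3  3  3
 0  0  1  2  3  3  4  4  4
 0  0  1  2  3  3  4  4  4
 1  0  1  2  3  4  4  5  5
 1  0  1  2  3  4  4  5  6
 1  0  1  2  3  4  4  5  6

3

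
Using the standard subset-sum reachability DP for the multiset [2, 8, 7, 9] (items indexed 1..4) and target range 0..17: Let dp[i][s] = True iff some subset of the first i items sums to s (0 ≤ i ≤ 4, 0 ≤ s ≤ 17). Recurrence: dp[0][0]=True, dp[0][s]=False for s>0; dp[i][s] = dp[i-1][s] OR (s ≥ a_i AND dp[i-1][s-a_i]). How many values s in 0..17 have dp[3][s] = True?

8

i\s   0   1   2   3   4   5   6   7   8   9  10  11  12  13  14  15  16  17
  0   T   F   F   F   F   F   F   F   F   F   F   F   F   F   F   F   F   F
  1   T   F   T   F   F   F   F   F   F   F   F   F   F   F   F   F   F   F
  2   T   F   T   F   F   F   F   F   T   F   T   F   F   F   F   F   F   F
  3   T   F   T   F   F   F   F   T   T   T   T   F   F   F   F   T   F   T
  4   T   F   T   F   F   F   F   T   T   T   T   T   F   F   F   T   T   T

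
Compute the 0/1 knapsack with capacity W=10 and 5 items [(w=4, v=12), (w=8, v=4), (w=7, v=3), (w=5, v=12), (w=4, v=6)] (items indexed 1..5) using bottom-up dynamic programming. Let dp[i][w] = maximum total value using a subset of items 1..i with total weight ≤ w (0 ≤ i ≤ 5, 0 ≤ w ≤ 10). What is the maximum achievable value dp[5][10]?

24

i\w   0   1   2   3   4   5   6   7   8   9  10
  0   0   0   0   0   0   0   0   0   0   0   0
  1   0   0   0   0  12  12  12  12  12  12  12
  2   0   0   0   0  12  12  12  12  12  12  12
  3   0   0   0   0  12  12  12  12  12  12  12
  4   0   0   0   0  12  12  12  12  12  24  24
  5   0   0   0   0  12  12  12  12  18  24  24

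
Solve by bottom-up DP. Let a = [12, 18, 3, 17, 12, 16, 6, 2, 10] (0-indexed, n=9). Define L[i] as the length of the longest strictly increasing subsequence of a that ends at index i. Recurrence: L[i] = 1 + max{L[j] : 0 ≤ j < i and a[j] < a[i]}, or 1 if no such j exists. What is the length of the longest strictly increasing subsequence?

3

   i    0    1    2    3    4    5    6    7    8
a[i]   12   18    3   17   12   16    6    2   10
L[i]    1    2    1    2    2    3    2    1    3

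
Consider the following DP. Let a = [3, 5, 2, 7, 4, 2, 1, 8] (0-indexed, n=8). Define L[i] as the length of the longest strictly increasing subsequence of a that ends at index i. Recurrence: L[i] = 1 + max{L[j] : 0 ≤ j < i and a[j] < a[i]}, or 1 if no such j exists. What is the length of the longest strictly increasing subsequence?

4

   i    0    1    2    3    4    5    6    7
a[i]    3    5    2    7    4    2    1    8
L[i]    1    2    1    3    2    1    1    4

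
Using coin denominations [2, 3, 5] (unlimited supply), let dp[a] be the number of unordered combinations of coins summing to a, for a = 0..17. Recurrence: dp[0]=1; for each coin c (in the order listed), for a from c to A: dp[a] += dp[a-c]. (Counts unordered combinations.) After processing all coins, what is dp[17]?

8

after  coin     0     1     2     3     4     5     6     7     8     9    10    11    12    13    14    15    16    17
          2     1     0     1     0     1     0     1     0     1     0     1     0     1     0     1     0     1     0
          3     1     0     1     1     1     1     2     1     2     2     2     2     3     2     3     3     3     3
          5     1     0     1     1     1     2     2     2     3     3     4     4     5     5     6     7     7     8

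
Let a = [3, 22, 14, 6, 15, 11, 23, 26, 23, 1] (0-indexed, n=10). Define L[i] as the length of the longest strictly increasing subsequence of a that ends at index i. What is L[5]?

   i    0    1    2    3    4    5    6    7    8    9
a[i]    3   22   14    6   15   11   23   26   23    1
L[i]    1    2    2    2    3    3    4    5    4    1

3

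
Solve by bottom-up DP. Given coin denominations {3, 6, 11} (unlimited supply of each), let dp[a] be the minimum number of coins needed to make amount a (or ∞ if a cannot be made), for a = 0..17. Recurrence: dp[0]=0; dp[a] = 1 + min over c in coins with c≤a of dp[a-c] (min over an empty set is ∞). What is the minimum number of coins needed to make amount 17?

2

 a  0  1  2  3  4  5  6  7  8  9 10 11 12 13 14 15 16 17
dp  0  -  -  1  -  -  1  -  -  2  -  1  2  -  2  3  -  2
(- denotes ∞ / unreachable)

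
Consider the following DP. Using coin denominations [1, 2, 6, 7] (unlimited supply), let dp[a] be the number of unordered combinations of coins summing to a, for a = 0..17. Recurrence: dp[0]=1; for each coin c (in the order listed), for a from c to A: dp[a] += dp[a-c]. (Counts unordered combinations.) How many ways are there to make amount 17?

after  coin     0     1     2     3     4     5     6     7     8     9    10    11    12    13    14    15    16    17
          1     1     1     1     1     1     1     1     1     1     1     1     1     1     1     1     1     1     1
          2     1     1     2     2     3     3     4     4     5     5     6     6     7     7     8     8     9     9
          6     1     1     2     2     3     3     5     5     7     7     9     9    12    12    15    15    18    18
          7     1     1     2     2     3     3     5     6     8     9    11    12    15    17    21    23    27    29

29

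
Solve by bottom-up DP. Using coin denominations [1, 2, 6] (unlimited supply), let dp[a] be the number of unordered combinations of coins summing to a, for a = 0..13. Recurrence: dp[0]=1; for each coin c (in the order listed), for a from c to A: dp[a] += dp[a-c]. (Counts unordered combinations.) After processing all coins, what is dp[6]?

after  coin     0     1     2     3     4     5     6     7     8     9    10    11    12    13
          1     1     1     1     1     1     1     1     1     1     1     1     1     1     1
          2     1     1     2     2     3     3     4     4     5     5     6     6     7     7
          6     1     1     2     2     3     3     5     5     7     7     9     9    12    12

5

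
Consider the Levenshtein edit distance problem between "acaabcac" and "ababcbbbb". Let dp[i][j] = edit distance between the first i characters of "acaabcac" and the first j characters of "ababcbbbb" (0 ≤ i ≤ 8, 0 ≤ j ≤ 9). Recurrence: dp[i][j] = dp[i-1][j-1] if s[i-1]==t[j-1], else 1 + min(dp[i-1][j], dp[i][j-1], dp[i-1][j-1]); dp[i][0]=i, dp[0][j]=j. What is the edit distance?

6

   ''  a  b  a  b  c  b  b  b  b
''  0  1  2  3  4  5  6  7  8  9
 a  1  0  1  2  3  4  5  6  7  8
 c  2  1  1  2  3  3  4  5  6  7
 a  3  2  2  1  2  3  4  5  6  7
 a  4  3  3  2  2  3  4  5  6  7
 b  5  4  3  3  2  3  3  4  5  6
 c  6  5  4  4  3  2  3  4  5  6
 a  7  6  5  4  4  3  3  4  5  6
 c  8  7  6  5  5  4  4  4  5  6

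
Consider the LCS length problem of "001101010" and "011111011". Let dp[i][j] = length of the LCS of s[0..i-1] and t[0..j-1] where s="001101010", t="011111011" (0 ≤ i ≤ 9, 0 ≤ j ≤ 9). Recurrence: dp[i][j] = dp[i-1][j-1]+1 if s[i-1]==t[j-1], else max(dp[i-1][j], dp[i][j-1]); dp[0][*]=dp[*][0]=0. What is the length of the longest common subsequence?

   ''  0  1  1  1  1  1  0  1  1
''  0  0  0  0  0  0  0  0  0  0
 0  0  1  1  1  1  1  1  1  1  1
 0  0  1  1  1  1  1  1  2  2  2
 1  0  1  2  2  2  2  2  2  3  3
 1  0  1  2  3  3  3  3  3  3  4
 0  0  1  2  3  3  3  3  4  4  4
 1  0  1  2  3  4  4  4  4  5  5
 0  0  1  2  3  4  4  4  5  5  5
 1  0  1  2  3  4  5  5  5  6  6
 0  0  1  2  3  4  5  5  6  6  6

6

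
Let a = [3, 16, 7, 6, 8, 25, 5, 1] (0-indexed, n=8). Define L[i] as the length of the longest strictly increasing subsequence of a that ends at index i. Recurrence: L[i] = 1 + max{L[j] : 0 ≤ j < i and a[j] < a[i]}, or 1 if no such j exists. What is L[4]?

   i    0    1    2    3    4    5    6    7
a[i]    3   16    7    6    8   25    5    1
L[i]    1    2    2    2    3    4    2    1

3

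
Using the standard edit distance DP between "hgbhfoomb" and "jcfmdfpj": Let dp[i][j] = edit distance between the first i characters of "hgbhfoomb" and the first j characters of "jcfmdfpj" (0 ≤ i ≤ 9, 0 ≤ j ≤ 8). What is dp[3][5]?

   ''  j  c  f  m  d  f  p  j
''  0  1  2  3  4  5  6  7  8
 h  1  1  2  3  4  5  6  7  8
 g  2  2  2  3  4  5  6  7  8
 b  3  3  3  3  4  5  6  7  8
 h  4  4  4  4  4  5  6  7  8
 f  5  5  5  4  5  5  5  6  7
 o  6  6  6  5  5  6  6  6  7
 o  7  7  7  6  6  6  7  7  7
 m  8  8  8  7  6  7  7  8  8
 b  9  9  9  8  7  7  8  8  9

5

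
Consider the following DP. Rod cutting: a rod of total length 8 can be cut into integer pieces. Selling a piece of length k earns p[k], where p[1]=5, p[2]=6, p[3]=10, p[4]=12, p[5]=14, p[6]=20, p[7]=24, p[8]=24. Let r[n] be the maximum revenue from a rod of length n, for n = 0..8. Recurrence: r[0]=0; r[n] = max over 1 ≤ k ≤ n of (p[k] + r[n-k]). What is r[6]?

   n    0    1    2    3    4    5    6    7    8
r[n]    0    5   10   15   20   25   30   35   40

30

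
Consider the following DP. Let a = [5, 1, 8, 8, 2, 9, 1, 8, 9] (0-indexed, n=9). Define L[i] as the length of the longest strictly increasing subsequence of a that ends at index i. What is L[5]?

   i    0    1    2    3    4    5    6    7    8
a[i]    5    1    8    8    2    9    1    8    9
L[i]    1    1    2    2    2    3    1    3    4

3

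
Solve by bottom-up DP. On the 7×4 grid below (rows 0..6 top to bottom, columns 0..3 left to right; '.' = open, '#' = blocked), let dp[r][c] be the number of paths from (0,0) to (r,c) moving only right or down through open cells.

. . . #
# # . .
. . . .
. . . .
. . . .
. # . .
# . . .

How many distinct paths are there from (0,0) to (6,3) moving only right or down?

6

r\c   0   1   2   3
  0   1   1   1   0
  1   0   0   1   1
  2   0   0   1   2
  3   0   0   1   3
  4   0   0   1   4
  5   0   0   1   5
  6   0   0   1   6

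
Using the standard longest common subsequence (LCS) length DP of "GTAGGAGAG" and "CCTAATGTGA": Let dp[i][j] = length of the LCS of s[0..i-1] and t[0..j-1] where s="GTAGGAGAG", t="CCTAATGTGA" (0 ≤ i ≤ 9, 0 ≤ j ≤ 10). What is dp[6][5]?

3

   ''  C  C  T  A  A  T  G  T  G  A
''  0  0  0  0  0  0  0  0  0  0  0
 G  0  0  0  0  0  0  0  1  1  1  1
 T  0  0  0  1  1  1  1  1  2  2  2
 A  0  0  0  1  2  2  2  2  2  2  3
 G  0  0  0  1  2  2  2  3  3  3  3
 G  0  0  0  1  2  2  2  3  3  4  4
 A  0  0  0  1  2  3  3  3  3  4  5
 G  0  0  0  1  2  3  3  4  4  4  5
 A  0  0  0  1  2  3  3  4  4  4  5
 G  0  0  0  1  2  3  3  4  4  5  5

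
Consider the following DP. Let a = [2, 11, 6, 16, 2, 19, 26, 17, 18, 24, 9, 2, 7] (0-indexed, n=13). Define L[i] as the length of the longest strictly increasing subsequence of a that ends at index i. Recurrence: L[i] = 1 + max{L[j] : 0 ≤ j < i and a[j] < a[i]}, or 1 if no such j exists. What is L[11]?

   i    0    1    2    3    4    5    6    7    8    9   10   11   12
a[i]    2   11    6   16    2   19   26   17   18   24    9    2    7
L[i]    1    2    2    3    1    4    5    4    5    6    3    1    3

1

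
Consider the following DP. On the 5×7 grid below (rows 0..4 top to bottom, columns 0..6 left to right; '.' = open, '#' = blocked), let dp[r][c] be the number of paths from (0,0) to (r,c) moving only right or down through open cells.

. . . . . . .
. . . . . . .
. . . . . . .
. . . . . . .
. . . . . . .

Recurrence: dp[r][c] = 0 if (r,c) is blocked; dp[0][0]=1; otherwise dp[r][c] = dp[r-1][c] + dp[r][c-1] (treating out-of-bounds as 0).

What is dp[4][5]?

126

r\c   0   1   2   3   4   5   6
  0   1   1   1   1   1   1   1
  1   1   2   3   4   5   6   7
  2   1   3   6  10  15  21  28
  3   1   4  10  20  35  56  84
  4   1   5  15  35  70 126 210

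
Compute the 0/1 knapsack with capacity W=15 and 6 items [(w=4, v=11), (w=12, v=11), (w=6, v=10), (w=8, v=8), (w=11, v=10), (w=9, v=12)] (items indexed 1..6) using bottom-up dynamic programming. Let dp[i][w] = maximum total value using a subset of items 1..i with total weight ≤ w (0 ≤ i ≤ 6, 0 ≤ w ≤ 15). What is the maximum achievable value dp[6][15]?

23

i\w   0   1   2   3   4   5   6   7   8   9  10  11  12  13  14  15
  0   0   0   0   0   0   0   0   0   0   0   0   0   0   0   0   0
  1   0   0   0   0  11  11  11  11  11  11  11  11  11  11  11  11
  2   0   0   0   0  11  11  11  11  11  11  11  11  11  11  11  11
  3   0   0   0   0  11  11  11  11  11  11  21  21  21  21  21  21
  4   0   0   0   0  11  11  11  11  11  11  21  21  21  21  21  21
  5   0   0   0   0  11  11  11  11  11  11  21  21  21  21  21  21
  6   0   0   0   0  11  11  11  11  11  12  21  21  21  23  23  23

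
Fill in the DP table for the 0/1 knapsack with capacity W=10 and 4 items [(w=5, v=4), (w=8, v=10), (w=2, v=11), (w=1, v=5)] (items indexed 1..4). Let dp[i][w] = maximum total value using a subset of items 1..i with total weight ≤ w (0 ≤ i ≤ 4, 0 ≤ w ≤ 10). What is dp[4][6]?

i\w   0   1   2   3   4   5   6   7   8   9  10
  0   0   0   0   0   0   0   0   0   0   0   0
  1   0   0   0   0   0   4   4   4   4   4   4
  2   0   0   0   0   0   4   4   4  10  10  10
  3   0   0  11  11  11  11  11  15  15  15  21
  4   0   5  11  16  16  16  16  16  20  20  21

16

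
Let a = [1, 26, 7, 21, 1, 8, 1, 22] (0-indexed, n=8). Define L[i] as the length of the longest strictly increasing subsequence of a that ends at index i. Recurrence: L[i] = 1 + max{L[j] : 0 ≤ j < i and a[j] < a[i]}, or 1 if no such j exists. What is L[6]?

1

   i    0    1    2    3    4    5    6    7
a[i]    1   26    7   21    1    8    1   22
L[i]    1    2    2    3    1    3    1    4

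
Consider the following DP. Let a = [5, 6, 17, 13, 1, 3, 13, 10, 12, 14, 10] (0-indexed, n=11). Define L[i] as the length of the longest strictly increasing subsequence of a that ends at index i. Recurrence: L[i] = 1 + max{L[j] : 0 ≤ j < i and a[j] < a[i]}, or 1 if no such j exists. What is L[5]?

2

   i    0    1    2    3    4    5    6    7    8    9   10
a[i]    5    6   17   13    1    3   13   10   12   14   10
L[i]    1    2    3    3    1    2    3    3    4    5    3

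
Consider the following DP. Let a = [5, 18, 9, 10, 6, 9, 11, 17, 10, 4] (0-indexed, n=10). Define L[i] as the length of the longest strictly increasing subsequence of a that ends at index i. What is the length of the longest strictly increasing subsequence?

   i    0    1    2    3    4    5    6    7    8    9
a[i]    5   18    9   10    6    9   11   17   10    4
L[i]    1    2    2    3    2    3    4    5    4    1

5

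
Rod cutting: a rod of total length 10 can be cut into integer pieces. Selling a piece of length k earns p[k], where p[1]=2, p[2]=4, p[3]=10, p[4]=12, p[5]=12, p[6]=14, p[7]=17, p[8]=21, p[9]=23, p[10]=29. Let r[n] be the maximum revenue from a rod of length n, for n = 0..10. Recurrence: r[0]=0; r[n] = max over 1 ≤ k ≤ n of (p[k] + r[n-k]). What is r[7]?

   n    0    1    2    3    4    5    6    7    8    9   10
r[n]    0    2    4   10   12   14   20   22   24   30   32

22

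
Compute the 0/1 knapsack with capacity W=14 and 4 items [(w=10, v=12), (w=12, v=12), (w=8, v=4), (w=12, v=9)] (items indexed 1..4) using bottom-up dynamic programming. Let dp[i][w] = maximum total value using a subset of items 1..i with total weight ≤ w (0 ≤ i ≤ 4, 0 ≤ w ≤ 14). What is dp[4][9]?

i\w   0   1   2   3   4   5   6   7   8   9  10  11  12  13  14
  0   0   0   0   0   0   0   0   0   0   0   0   0   0   0   0
  1   0   0   0   0   0   0   0   0   0   0  12  12  12  12  12
  2   0   0   0   0   0   0   0   0   0   0  12  12  12  12  12
  3   0   0   0   0   0   0   0   0   4   4  12  12  12  12  12
  4   0   0   0   0   0   0   0   0   4   4  12  12  12  12  12

4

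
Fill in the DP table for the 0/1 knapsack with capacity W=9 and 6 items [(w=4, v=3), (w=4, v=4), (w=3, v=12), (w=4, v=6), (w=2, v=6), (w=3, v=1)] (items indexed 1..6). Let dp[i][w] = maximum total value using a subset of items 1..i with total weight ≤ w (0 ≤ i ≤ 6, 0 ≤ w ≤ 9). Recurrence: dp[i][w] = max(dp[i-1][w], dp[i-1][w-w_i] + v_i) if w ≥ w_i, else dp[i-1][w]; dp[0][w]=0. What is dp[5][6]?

18

i\w   0   1   2   3   4   5   6   7   8   9
  0   0   0   0   0   0   0   0   0   0   0
  1   0   0   0   0   3   3   3   3   3   3
  2   0   0   0   0   4   4   4   4   7   7
  3   0   0   0  12  12  12  12  16  16  16
  4   0   0   0  12  12  12  12  18  18  18
  5   0   0   6  12  12  18  18  18  18  24
  6   0   0   6  12  12  18  18  18  19  24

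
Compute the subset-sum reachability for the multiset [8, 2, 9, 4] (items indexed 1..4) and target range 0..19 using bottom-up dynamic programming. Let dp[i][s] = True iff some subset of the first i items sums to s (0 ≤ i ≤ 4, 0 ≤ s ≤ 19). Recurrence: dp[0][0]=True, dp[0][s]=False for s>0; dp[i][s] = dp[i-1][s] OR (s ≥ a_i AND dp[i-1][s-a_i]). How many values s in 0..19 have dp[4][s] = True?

14

i\s   0   1   2   3   4   5   6   7   8   9  10  11  12  13  14  15  16  17  18  19
  0   T   F   F   F   F   F   F   F   F   F   F   F   F   F   F   F   F   F   F   F
  1   T   F   F   F   F   F   F   F   T   F   F   F   F   F   F   F   F   F   F   F
  2   T   F   T   F   F   F   F   F   T   F   T   F   F   F   F   F   F   F   F   F
  3   T   F   T   F   F   F   F   F   T   T   T   T   F   F   F   F   F   T   F   T
  4   T   F   T   F   T   F   T   F   T   T   T   T   T   T   T   T   F   T   F   T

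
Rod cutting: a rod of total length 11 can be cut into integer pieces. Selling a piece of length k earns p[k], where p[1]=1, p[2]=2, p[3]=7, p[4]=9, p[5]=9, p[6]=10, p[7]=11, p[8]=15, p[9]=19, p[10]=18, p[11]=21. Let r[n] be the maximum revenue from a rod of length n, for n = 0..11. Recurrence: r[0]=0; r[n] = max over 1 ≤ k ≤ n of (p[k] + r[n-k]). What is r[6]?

   n    0    1    2    3    4    5    6    7    8    9   10   11
r[n]    0    1    2    7    9   10   14   16   18   21   23   25

14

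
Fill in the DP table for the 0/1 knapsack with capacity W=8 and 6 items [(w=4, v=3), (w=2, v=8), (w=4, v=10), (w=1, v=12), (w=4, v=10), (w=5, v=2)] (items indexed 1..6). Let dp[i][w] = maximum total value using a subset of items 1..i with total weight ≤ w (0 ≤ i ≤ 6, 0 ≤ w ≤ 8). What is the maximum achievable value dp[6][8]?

i\w   0   1   2   3   4   5   6   7   8
  0   0   0   0   0   0   0   0   0   0
  1   0   0   0   0   3   3   3   3   3
  2   0   0   8   8   8   8  11  11  11
  3   0   0   8   8  10  10  18  18  18
  4   0  12  12  20  20  22  22  30  30
  5   0  12  12  20  20  22  22  30  30
  6   0  12  12  20  20  22  22  30  30

30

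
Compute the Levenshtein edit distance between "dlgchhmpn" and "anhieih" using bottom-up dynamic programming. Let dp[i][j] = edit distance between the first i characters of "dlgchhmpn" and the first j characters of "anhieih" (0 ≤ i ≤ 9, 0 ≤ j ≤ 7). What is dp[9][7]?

8

   ''  a  n  h  i  e  i  h
''  0  1  2  3  4  5  6  7
 d  1  1  2  3  4  5  6  7
 l  2  2  2  3  4  5  6  7
 g  3  3  3  3  4  5  6  7
 c  4  4  4  4  4  5  6  7
 h  5  5  5  4  5  5  6  6
 h  6  6  6  5  5  6  6  6
 m  7  7  7  6  6  6  7  7
 p  8  8  8  7  7  7  7  8
 n  9  9  8  8  8  8  8  8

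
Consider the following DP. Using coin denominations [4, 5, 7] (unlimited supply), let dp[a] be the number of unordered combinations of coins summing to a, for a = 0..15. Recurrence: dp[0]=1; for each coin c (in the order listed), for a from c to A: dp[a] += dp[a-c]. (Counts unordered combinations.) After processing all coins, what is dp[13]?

after  coin     0     1     2     3     4     5     6     7     8     9    10    11    12    13    14    15
          4     1     0     0     0     1     0     0     0     1     0     0     0     1     0     0     0
          5     1     0     0     0     1     1     0     0     1     1     1     0     1     1     1     1
          7     1     0     0     0     1     1     0     1     1     1     1     1     2     1     2     2

1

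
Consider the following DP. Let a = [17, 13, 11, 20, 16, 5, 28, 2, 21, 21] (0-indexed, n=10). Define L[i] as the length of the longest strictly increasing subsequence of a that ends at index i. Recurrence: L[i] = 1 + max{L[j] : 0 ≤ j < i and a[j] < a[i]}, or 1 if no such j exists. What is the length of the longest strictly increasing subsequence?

   i    0    1    2    3    4    5    6    7    8    9
a[i]   17   13   11   20   16    5   28    2   21   21
L[i]    1    1    1    2    2    1    3    1    3    3

3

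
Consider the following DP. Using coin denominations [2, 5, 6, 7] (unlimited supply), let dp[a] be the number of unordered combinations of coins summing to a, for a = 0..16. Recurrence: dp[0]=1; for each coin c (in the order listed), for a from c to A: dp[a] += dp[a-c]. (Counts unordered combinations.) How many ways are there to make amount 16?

after  coin     0     1     2     3     4     5     6     7     8     9    10    11    12    13    14    15    16
          2     1     0     1     0     1     0     1     0     1     0     1     0     1     0     1     0     1
          5     1     0     1     0     1     1     1     1     1     1     2     1     2     1     2     2     2
          6     1     0     1     0     1     1     2     1     2     1     3     2     4     2     4     3     5
          7     1     0     1     0     1     1     2     2     2     2     3     3     5     4     6     5     7

7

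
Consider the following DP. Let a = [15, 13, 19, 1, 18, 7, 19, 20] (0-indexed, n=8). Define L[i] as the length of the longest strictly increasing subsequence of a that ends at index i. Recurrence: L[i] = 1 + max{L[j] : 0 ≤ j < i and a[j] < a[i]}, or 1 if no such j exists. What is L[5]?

   i    0    1    2    3    4    5    6    7
a[i]   15   13   19    1   18    7   19   20
L[i]    1    1    2    1    2    2    3    4

2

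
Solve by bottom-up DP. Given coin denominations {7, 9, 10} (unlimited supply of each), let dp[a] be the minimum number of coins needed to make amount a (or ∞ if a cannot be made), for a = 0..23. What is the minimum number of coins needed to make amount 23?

 a  0  1  2  3  4  5  6  7  8  9 10 11 12 13 14 15 16 17 18 19 20 21 22 23
dp  0  -  -  -  -  -  -  1  -  1  1  -  -  -  2  -  2  2  2  2  2  3  -  3
(- denotes ∞ / unreachable)

3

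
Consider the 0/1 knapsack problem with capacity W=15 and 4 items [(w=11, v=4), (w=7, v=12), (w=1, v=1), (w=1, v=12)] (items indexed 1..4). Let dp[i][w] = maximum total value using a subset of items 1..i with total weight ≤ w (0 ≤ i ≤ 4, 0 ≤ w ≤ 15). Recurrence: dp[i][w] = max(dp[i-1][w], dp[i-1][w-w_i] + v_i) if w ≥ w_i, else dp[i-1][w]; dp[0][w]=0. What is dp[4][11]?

25

i\w   0   1   2   3   4   5   6   7   8   9  10  11  12  13  14  15
  0   0   0   0   0   0   0   0   0   0   0   0   0   0   0   0   0
  1   0   0   0   0   0   0   0   0   0   0   0   4   4   4   4   4
  2   0   0   0   0   0   0   0  12  12  12  12  12  12  12  12  12
  3   0   1   1   1   1   1   1  12  13  13  13  13  13  13  13  13
  4   0  12  13  13  13  13  13  13  24  25  25  25  25  25  25  25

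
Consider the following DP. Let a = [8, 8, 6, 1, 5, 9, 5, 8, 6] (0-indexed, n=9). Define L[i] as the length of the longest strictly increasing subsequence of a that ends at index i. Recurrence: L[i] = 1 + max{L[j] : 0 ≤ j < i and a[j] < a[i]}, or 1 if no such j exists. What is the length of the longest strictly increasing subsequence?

   i    0    1    2    3    4    5    6    7    8
a[i]    8    8    6    1    5    9    5    8    6
L[i]    1    1    1    1    2    3    2    3    3

3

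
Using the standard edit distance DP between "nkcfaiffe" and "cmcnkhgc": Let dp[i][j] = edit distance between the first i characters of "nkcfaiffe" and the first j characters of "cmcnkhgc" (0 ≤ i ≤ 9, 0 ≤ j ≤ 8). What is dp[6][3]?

5

   ''  c  m  c  n  k  h  g  c
''  0  1  2  3  4  5  6  7  8
 n  1  1  2  3  3  4  5  6  7
 k  2  2  2  3  4  3  4  5  6
 c  3  2  3  2  3  4  4  5  5
 f  4  3  3  3  3  4  5  5  6
 a  5  4  4  4  4  4  5  6  6
 i  6  5  5  5  5  5  5  6  7
 f  7  6  6  6  6  6  6  6  7
 f  8  7  7  7  7  7  7  7  7
 e  9  8  8  8  8  8  8  8  8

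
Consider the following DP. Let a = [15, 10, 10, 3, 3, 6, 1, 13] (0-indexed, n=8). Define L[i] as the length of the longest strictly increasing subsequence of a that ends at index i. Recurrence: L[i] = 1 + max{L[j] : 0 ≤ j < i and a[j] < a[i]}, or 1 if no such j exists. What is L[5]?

   i    0    1    2    3    4    5    6    7
a[i]   15   10   10    3    3    6    1   13
L[i]    1    1    1    1    1    2    1    3

2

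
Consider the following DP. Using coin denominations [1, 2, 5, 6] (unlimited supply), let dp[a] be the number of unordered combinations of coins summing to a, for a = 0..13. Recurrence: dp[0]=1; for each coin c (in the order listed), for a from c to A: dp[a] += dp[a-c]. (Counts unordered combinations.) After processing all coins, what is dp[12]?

after  coin     0     1     2     3     4     5     6     7     8     9    10    11    12    13
          1     1     1     1     1     1     1     1     1     1     1     1     1     1     1
          2     1     1     2     2     3     3     4     4     5     5     6     6     7     7
          5     1     1     2     2     3     4     5     6     7     8    10    11    13    14
          6     1     1     2     2     3     4     6     7     9    10    13    15    19    21

19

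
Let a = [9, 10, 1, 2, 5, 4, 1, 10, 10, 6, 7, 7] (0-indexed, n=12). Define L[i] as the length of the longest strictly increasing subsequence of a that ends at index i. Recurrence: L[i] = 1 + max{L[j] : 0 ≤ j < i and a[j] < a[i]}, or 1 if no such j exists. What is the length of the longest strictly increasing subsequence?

   i    0    1    2    3    4    5    6    7    8    9   10   11
a[i]    9   10    1    2    5    4    1   10   10    6    7    7
L[i]    1    2    1    2    3    3    1    4    4    4    5    5

5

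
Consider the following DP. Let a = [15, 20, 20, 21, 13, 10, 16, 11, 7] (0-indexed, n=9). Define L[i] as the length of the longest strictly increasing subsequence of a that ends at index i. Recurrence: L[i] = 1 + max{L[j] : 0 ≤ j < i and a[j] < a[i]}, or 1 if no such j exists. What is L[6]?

   i    0    1    2    3    4    5    6    7    8
a[i]   15   20   20   21   13   10   16   11    7
L[i]    1    2    2    3    1    1    2    2    1

2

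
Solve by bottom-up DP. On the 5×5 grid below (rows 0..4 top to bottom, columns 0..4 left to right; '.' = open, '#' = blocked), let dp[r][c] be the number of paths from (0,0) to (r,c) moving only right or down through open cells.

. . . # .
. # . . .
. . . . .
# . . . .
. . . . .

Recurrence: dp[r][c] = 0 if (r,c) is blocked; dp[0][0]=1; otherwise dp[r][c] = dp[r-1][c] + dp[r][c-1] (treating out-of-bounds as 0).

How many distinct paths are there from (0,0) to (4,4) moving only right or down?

r\c   0   1   2   3   4
  0   1   1   1   0   0
  1   1   0   1   1   1
  2   1   1   2   3   4
  3   0   1   3   6  10
  4   0   1   4  10  20

20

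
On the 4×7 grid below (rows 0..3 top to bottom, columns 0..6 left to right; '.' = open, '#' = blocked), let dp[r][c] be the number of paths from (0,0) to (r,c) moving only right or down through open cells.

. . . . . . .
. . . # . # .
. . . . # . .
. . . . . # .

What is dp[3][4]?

16

r\c   0   1   2   3   4   5   6
  0   1   1   1   1   1   1   1
  1   1   2   3   0   1   0   1
  2   1   3   6   6   0   0   1
  3   1   4  10  16  16   0   1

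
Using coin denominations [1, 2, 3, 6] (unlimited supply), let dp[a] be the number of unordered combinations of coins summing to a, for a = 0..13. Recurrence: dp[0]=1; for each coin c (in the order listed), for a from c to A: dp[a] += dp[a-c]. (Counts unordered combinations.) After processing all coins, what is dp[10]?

after  coin     0     1     2     3     4     5     6     7     8     9    10    11    12    13
          1     1     1     1     1     1     1     1     1     1     1     1     1     1     1
          2     1     1     2     2     3     3     4     4     5     5     6     6     7     7
          3     1     1     2     3     4     5     7     8    10    12    14    16    19    21
          6     1     1     2     3     4     5     8     9    12    15    18    21    27    30

18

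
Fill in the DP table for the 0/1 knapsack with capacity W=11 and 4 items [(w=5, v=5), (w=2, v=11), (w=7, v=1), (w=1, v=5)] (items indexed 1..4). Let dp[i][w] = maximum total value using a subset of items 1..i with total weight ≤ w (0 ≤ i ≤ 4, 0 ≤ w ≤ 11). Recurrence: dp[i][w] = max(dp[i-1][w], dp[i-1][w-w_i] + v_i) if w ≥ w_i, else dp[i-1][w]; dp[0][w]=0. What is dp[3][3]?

i\w   0   1   2   3   4   5   6   7   8   9  10  11
  0   0   0   0   0   0   0   0   0   0   0   0   0
  1   0   0   0   0   0   5   5   5   5   5   5   5
  2   0   0  11  11  11  11  11  16  16  16  16  16
  3   0   0  11  11  11  11  11  16  16  16  16  16
  4   0   5  11  16  16  16  16  16  21  21  21  21

11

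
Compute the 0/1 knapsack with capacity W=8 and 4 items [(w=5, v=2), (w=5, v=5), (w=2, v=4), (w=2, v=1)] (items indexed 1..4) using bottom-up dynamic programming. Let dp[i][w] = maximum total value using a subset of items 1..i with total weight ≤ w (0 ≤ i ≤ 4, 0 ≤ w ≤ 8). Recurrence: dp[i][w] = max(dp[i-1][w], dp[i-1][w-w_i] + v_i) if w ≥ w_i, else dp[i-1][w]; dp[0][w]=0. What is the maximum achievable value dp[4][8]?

i\w   0   1   2   3   4   5   6   7   8
  0   0   0   0   0   0   0   0   0   0
  1   0   0   0   0   0   2   2   2   2
  2   0   0   0   0   0   5   5   5   5
  3   0   0   4   4   4   5   5   9   9
  4   0   0   4   4   5   5   5   9   9

9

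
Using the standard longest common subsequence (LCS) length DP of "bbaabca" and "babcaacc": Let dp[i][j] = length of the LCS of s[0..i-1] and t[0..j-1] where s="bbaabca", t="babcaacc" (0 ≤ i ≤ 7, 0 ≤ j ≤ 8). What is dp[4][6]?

4

   ''  b  a  b  c  a  a  c  c
''  0  0  0  0  0  0  0  0  0
 b  0  1  1  1  1  1  1  1  1
 b  0  1  1  2  2  2  2  2  2
 a  0  1  2  2  2  3  3  3  3
 a  0  1  2  2  2  3  4  4  4
 b  0  1  2  3  3  3  4  4  4
 c  0  1  2  3  4  4  4  5  5
 a  0  1  2  3  4  5  5  5  5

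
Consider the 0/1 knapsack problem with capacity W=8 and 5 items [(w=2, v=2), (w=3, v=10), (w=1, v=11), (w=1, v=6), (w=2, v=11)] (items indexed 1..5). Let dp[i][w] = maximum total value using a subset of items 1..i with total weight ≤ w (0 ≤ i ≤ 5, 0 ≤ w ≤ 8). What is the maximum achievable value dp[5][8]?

38

i\w   0   1   2   3   4   5   6   7   8
  0   0   0   0   0   0   0   0   0   0
  1   0   0   2   2   2   2   2   2   2
  2   0   0   2  10  10  12  12  12  12
  3   0  11  11  13  21  21  23  23  23
  4   0  11  17  17  21  27  27  29  29
  5   0  11  17  22  28  28  32  38  38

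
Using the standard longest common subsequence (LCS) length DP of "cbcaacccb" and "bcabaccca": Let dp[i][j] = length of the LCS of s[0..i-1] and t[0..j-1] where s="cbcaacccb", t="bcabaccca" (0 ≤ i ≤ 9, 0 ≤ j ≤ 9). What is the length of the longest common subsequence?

   ''  b  c  a  b  a  c  c  c  a
''  0  0  0  0  0  0  0  0  0  0
 c  0  0  1  1  1  1  1  1  1  1
 b  0  1  1  1  2  2  2  2  2  2
 c  0  1  2  2  2  2  3  3  3  3
 a  0  1  2  3  3  3  3  3  3  4
 a  0  1  2  3  3  4  4  4  4  4
 c  0  1  2  3  3  4  5  5  5  5
 c  0  1  2  3  3  4  5  6  6  6
 c  0  1  2  3  3  4  5  6  7  7
 b  0  1  2  3  4  4  5  6  7  7

7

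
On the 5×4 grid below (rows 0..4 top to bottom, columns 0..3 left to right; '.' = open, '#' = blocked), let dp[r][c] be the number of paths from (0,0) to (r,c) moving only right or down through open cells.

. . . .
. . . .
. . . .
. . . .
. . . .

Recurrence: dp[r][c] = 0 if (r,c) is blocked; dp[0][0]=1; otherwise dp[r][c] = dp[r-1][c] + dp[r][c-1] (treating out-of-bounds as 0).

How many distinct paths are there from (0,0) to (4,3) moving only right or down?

r\c   0   1   2   3
  0   1   1   1   1
  1   1   2   3   4
  2   1   3   6  10
  3   1   4  10  20
  4   1   5  15  35

35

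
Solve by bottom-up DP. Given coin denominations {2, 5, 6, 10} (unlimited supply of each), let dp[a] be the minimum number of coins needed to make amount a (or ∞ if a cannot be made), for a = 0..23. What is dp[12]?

2

 a  0  1  2  3  4  5  6  7  8  9 10 11 12 13 14 15 16 17 18 19 20 21 22 23
dp  0  -  1  -  2  1  1  2  2  3  1  2  2  3  3  2  2  3  3  4  2  3  3  4
(- denotes ∞ / unreachable)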